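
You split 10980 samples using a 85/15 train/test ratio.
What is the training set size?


Test set = 10980 * 15% = 1647. Training set = 10980 - 1647 = 9333.

9333


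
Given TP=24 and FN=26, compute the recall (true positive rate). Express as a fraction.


Recall = TP / (TP + FN) = 24 / 50 = 12/25.

12/25


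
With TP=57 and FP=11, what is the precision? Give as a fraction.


Precision = TP / (TP + FP) = 57 / 68 = 57/68.

57/68


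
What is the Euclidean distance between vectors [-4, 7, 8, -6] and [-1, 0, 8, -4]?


d = sqrt(sum of squared differences). (-4--1)^2=9, (7-0)^2=49, (8-8)^2=0, (-6--4)^2=4. Sum = 62.

sqrt(62)


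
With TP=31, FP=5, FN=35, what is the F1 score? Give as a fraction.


Precision = 31/36 = 31/36. Recall = 31/66 = 31/66. F1 = 2*P*R/(P+R) = 31/51.

31/51


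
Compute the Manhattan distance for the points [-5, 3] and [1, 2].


d = sum of absolute differences: |-5-1|=6 + |3-2|=1 = 7.

7


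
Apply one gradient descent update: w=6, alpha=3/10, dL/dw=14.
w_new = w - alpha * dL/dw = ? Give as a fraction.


w_new = 6 - 3/10 * 14 = 6 - 21/5 = 9/5.

9/5


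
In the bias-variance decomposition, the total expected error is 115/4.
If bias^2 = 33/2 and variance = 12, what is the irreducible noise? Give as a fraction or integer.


Total error = bias^2 + variance + irreducible noise. So irreducible noise = 115/4 - 33/2 - 12 = 1/4.

1/4


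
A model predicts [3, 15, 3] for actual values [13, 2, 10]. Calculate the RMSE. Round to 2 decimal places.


MSE = 106.0000. RMSE = sqrt(106.0000) = 10.30.

10.30


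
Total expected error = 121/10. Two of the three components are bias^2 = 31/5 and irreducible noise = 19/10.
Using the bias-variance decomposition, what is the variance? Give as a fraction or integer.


Total error = bias^2 + variance + irreducible noise. So variance = 121/10 - 31/5 - 19/10 = 4.

4


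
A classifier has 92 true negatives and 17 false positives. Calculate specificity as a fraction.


Specificity = TN / (TN + FP) = 92 / 109 = 92/109.

92/109


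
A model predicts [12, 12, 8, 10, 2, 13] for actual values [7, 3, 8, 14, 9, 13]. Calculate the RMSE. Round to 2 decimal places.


MSE = 28.5000. RMSE = sqrt(28.5000) = 5.34.

5.34


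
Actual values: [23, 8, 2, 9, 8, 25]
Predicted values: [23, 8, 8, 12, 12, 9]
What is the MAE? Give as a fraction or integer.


MAE = (1/6) * (|23-23|=0 + |8-8|=0 + |2-8|=6 + |9-12|=3 + |8-12|=4 + |25-9|=16). Sum = 29. MAE = 29/6.

29/6


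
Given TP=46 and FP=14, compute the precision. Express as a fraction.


Precision = TP / (TP + FP) = 46 / 60 = 23/30.

23/30


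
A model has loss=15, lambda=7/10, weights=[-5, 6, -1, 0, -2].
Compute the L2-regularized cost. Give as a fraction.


L2 sq norm = sum(w^2) = 66. J = 15 + 7/10 * 66 = 306/5.

306/5


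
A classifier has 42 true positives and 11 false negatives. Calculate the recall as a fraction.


Recall = TP / (TP + FN) = 42 / 53 = 42/53.

42/53


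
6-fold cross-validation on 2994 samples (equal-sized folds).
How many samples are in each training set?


Each validation fold has 2994/6 = 499 samples. Training set = 2994 - 499 = 2495.

2495


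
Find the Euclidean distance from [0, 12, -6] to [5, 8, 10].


d = sqrt(sum of squared differences). (0-5)^2=25, (12-8)^2=16, (-6-10)^2=256. Sum = 297.

sqrt(297)


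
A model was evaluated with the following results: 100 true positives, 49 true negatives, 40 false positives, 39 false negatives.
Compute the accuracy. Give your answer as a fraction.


Accuracy = (TP + TN) / (TP + TN + FP + FN) = (100 + 49) / 228 = 149/228.

149/228


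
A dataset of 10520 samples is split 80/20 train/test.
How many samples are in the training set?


Test set = 10520 * 20% = 2104. Training set = 10520 - 2104 = 8416.

8416


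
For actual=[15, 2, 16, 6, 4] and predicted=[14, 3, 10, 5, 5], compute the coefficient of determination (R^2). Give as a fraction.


Mean(y) = 43/5. SS_res = 40. SS_tot = 836/5. R^2 = 1 - 40/(836/5) = 159/209.

159/209


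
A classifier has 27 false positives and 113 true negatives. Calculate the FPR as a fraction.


FPR = FP / (FP + TN) = 27 / 140 = 27/140.

27/140


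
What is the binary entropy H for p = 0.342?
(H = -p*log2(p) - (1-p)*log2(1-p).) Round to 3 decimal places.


H = -0.342*log2(0.342) - 0.658*log2(0.658) = 0.927.

0.927


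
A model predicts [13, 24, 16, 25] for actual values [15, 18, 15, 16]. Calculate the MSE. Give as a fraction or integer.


MSE = (1/4) * ((15-13)^2=4 + (18-24)^2=36 + (15-16)^2=1 + (16-25)^2=81). Sum = 122. MSE = 61/2.

61/2


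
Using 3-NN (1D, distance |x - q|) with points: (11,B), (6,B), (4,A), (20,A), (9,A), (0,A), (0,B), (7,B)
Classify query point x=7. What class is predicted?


Distances: |11-7|=4, |6-7|=1, |4-7|=3, |20-7|=13, |9-7|=2, |0-7|=7, |0-7|=7, |7-7|=0. 3 nearest: (7,B), (6,B), (9,A). Counts: {'B': 2, 'A': 1}. Majority class: B.

B


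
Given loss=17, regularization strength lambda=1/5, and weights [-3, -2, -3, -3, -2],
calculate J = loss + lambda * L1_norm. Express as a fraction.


L1 norm = sum(|w|) = 13. J = 17 + 1/5 * 13 = 98/5.

98/5


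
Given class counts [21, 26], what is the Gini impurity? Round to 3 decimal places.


Total = 47. Proportions: 21/47, 26/47. sum(p_i^2) = 0.5057. Gini = 1 - 0.5057 = 0.4943, which rounds to 0.494.

0.494


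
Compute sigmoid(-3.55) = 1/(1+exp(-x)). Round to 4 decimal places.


sigma(-3.55) = 1/(1+e^(3.55)) = 1/(1+34.813317) = 1/35.813317 = 0.0279.

0.0279


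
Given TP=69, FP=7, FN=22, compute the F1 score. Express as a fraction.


Precision = 69/76 = 69/76. Recall = 69/91 = 69/91. F1 = 2*P*R/(P+R) = 138/167.

138/167


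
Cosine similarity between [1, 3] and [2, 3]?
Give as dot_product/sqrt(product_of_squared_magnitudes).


dot = 11. |a|^2 = 10, |b|^2 = 13. cos = 11/sqrt(130).

11/sqrt(130)


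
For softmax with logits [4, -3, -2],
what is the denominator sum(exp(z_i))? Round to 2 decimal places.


Denom = e^4=54.5982 + e^-3=0.0498 + e^-2=0.1353. Sum = 54.7833, which rounds to 54.78.

54.78


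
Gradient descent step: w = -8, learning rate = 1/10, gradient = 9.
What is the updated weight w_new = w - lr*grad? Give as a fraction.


w_new = -8 - 1/10 * 9 = -8 - 9/10 = -89/10.

-89/10


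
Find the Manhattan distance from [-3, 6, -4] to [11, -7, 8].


d = sum of absolute differences: |-3-11|=14 + |6--7|=13 + |-4-8|=12 = 39.

39


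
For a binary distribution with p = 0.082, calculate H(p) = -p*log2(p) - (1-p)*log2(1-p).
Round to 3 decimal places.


H = -0.082*log2(0.082) - 0.918*log2(0.918) = 0.409.

0.409


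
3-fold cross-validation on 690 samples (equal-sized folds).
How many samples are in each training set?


Each validation fold has 690/3 = 230 samples. Training set = 690 - 230 = 460.

460


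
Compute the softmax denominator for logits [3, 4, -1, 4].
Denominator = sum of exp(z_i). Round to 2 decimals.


Denom = e^3=20.0855 + e^4=54.5982 + e^-1=0.3679 + e^4=54.5982. Sum = 129.6498, which rounds to 129.65.

129.65


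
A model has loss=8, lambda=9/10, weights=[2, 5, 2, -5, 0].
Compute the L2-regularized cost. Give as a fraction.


L2 sq norm = sum(w^2) = 58. J = 8 + 9/10 * 58 = 301/5.

301/5


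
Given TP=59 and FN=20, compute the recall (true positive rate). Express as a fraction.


Recall = TP / (TP + FN) = 59 / 79 = 59/79.

59/79


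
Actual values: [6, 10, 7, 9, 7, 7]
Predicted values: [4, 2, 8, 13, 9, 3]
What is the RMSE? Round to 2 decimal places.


MSE = 17.5000. RMSE = sqrt(17.5000) = 4.18.

4.18


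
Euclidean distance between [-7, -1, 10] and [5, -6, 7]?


d = sqrt(sum of squared differences). (-7-5)^2=144, (-1--6)^2=25, (10-7)^2=9. Sum = 178.

sqrt(178)


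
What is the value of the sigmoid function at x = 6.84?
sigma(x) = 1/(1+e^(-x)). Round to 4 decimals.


sigma(6.84) = 1/(1+e^(-6.84)) = 1/(1+0.001070) = 1/1.001070 = 0.9989.

0.9989


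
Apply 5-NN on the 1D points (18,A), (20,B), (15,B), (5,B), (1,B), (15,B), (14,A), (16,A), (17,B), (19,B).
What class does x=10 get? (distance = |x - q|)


Distances: |18-10|=8, |20-10|=10, |15-10|=5, |5-10|=5, |1-10|=9, |15-10|=5, |14-10|=4, |16-10|=6, |17-10|=7, |19-10|=9. 5 nearest: (14,A), (15,B), (5,B), (15,B), (16,A). Counts: {'A': 2, 'B': 3}. Majority class: B.

B


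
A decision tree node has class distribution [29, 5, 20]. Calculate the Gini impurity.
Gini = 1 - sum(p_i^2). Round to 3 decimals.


Total = 54. Proportions: 29/54, 5/54, 20/54. sum(p_i^2) = 0.4342. Gini = 1 - 0.4342 = 0.5658, which rounds to 0.566.

0.566


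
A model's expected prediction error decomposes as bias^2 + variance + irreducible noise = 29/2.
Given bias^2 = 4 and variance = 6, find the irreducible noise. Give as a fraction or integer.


Total error = bias^2 + variance + irreducible noise. So irreducible noise = 29/2 - 4 - 6 = 9/2.

9/2


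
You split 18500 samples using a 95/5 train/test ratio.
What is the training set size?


Test set = 18500 * 5% = 925. Training set = 18500 - 925 = 17575.

17575


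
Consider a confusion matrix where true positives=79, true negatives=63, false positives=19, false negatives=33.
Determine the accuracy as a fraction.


Accuracy = (TP + TN) / (TP + TN + FP + FN) = (79 + 63) / 194 = 71/97.

71/97


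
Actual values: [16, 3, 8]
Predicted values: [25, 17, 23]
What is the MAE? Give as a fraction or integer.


MAE = (1/3) * (|16-25|=9 + |3-17|=14 + |8-23|=15). Sum = 38. MAE = 38/3.

38/3


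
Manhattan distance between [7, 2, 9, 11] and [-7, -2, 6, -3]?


d = sum of absolute differences: |7--7|=14 + |2--2|=4 + |9-6|=3 + |11--3|=14 = 35.

35


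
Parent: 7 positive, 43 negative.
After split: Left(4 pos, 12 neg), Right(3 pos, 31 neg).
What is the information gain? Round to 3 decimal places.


H(parent) = 0.5842. H(left) = 0.8113, H(right) = 0.4306. Weighted = (16/50)*0.8113 + (34/50)*0.4306 = 0.5524. IG = 0.5842 - 0.5524 = 0.0318, which rounds to 0.032.

0.032


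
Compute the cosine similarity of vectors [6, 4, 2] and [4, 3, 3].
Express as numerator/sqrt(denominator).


dot = 42. |a|^2 = 56, |b|^2 = 34. cos = 42/sqrt(1904).

42/sqrt(1904)


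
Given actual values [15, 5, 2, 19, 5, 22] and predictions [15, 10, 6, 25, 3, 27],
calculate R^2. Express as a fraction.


Mean(y) = 34/3. SS_res = 106. SS_tot = 1060/3. R^2 = 1 - 106/(1060/3) = 7/10.

7/10


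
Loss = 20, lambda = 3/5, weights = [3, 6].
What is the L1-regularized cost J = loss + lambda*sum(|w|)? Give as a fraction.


L1 norm = sum(|w|) = 9. J = 20 + 3/5 * 9 = 127/5.

127/5


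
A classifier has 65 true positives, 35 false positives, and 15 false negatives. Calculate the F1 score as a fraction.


Precision = 65/100 = 13/20. Recall = 65/80 = 13/16. F1 = 2*P*R/(P+R) = 13/18.

13/18


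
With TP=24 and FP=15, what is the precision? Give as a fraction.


Precision = TP / (TP + FP) = 24 / 39 = 8/13.

8/13


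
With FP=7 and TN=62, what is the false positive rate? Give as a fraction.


FPR = FP / (FP + TN) = 7 / 69 = 7/69.

7/69


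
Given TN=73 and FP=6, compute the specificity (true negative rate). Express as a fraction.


Specificity = TN / (TN + FP) = 73 / 79 = 73/79.

73/79


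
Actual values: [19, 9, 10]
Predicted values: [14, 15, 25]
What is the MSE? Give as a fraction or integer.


MSE = (1/3) * ((19-14)^2=25 + (9-15)^2=36 + (10-25)^2=225). Sum = 286. MSE = 286/3.

286/3


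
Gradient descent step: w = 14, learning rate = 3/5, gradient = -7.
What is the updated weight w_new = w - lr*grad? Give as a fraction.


w_new = 14 - 3/5 * -7 = 14 - -21/5 = 91/5.

91/5


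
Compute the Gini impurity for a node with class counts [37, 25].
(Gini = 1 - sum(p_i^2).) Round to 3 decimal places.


Total = 62. Proportions: 37/62, 25/62. sum(p_i^2) = 0.5187. Gini = 1 - 0.5187 = 0.4813, which rounds to 0.481.

0.481


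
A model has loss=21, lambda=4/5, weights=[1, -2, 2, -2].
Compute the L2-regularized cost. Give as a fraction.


L2 sq norm = sum(w^2) = 13. J = 21 + 4/5 * 13 = 157/5.

157/5


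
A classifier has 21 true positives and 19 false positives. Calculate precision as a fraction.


Precision = TP / (TP + FP) = 21 / 40 = 21/40.

21/40


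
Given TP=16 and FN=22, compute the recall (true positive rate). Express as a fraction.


Recall = TP / (TP + FN) = 16 / 38 = 8/19.

8/19


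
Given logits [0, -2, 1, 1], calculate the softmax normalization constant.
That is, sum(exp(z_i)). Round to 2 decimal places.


Denom = e^0=1.0000 + e^-2=0.1353 + e^1=2.7183 + e^1=2.7183. Sum = 6.5719, which rounds to 6.57.

6.57


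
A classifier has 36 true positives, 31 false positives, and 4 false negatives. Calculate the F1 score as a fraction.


Precision = 36/67 = 36/67. Recall = 36/40 = 9/10. F1 = 2*P*R/(P+R) = 72/107.

72/107


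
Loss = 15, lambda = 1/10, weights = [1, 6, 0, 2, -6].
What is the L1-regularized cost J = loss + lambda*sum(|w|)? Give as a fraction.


L1 norm = sum(|w|) = 15. J = 15 + 1/10 * 15 = 33/2.

33/2


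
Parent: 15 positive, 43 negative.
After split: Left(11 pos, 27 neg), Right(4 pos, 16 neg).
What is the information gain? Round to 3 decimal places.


H(parent) = 0.8247. H(left) = 0.8680, H(right) = 0.7219. Weighted = (38/58)*0.8680 + (20/58)*0.7219 = 0.8176. IG = 0.8247 - 0.8176 = 0.0071, which rounds to 0.007.

0.007


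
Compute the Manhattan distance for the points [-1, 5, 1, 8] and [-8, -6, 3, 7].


d = sum of absolute differences: |-1--8|=7 + |5--6|=11 + |1-3|=2 + |8-7|=1 = 21.

21


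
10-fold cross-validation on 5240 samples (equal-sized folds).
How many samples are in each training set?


Each validation fold has 5240/10 = 524 samples. Training set = 5240 - 524 = 4716.

4716


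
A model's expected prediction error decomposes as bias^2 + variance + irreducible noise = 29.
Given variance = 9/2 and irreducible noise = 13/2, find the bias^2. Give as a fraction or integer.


Total error = bias^2 + variance + irreducible noise. So bias^2 = 29 - 9/2 - 13/2 = 18.

18


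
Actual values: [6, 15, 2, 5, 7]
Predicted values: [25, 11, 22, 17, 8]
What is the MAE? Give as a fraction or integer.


MAE = (1/5) * (|6-25|=19 + |15-11|=4 + |2-22|=20 + |5-17|=12 + |7-8|=1). Sum = 56. MAE = 56/5.

56/5


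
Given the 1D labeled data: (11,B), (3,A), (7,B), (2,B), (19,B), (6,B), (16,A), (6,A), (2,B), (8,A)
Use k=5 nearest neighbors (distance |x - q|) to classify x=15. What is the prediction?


Distances: |11-15|=4, |3-15|=12, |7-15|=8, |2-15|=13, |19-15|=4, |6-15|=9, |16-15|=1, |6-15|=9, |2-15|=13, |8-15|=7. 5 nearest: (16,A), (11,B), (19,B), (8,A), (7,B). Counts: {'A': 2, 'B': 3}. Majority class: B.

B


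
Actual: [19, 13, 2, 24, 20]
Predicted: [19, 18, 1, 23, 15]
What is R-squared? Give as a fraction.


Mean(y) = 78/5. SS_res = 52. SS_tot = 1466/5. R^2 = 1 - 52/(1466/5) = 603/733.

603/733


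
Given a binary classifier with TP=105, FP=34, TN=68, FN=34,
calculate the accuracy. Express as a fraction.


Accuracy = (TP + TN) / (TP + TN + FP + FN) = (105 + 68) / 241 = 173/241.

173/241


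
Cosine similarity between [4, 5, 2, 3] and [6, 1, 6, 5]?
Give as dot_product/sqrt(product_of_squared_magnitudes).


dot = 56. |a|^2 = 54, |b|^2 = 98. cos = 56/sqrt(5292).

56/sqrt(5292)


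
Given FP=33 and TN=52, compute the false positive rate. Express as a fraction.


FPR = FP / (FP + TN) = 33 / 85 = 33/85.

33/85


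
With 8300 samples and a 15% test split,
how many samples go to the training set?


Test set = 8300 * 15% = 1245. Training set = 8300 - 1245 = 7055.

7055


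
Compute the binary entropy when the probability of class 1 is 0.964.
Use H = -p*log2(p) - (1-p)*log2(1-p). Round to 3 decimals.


H = -0.964*log2(0.964) - 0.036*log2(0.036) = 0.224.

0.224


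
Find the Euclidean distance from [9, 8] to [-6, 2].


d = sqrt(sum of squared differences). (9--6)^2=225, (8-2)^2=36. Sum = 261.

sqrt(261)


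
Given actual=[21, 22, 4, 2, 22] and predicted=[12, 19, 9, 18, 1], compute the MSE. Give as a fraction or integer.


MSE = (1/5) * ((21-12)^2=81 + (22-19)^2=9 + (4-9)^2=25 + (2-18)^2=256 + (22-1)^2=441). Sum = 812. MSE = 812/5.

812/5


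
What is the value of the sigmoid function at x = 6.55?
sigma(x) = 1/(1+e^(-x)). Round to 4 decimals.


sigma(6.55) = 1/(1+e^(-6.55)) = 1/(1+0.001430) = 1/1.001430 = 0.9986.

0.9986


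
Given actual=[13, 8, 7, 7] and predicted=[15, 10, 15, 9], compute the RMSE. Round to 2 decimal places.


MSE = 19.0000. RMSE = sqrt(19.0000) = 4.36.

4.36


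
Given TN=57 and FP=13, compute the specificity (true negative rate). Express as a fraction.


Specificity = TN / (TN + FP) = 57 / 70 = 57/70.

57/70


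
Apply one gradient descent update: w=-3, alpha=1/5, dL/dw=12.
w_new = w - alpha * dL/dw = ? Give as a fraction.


w_new = -3 - 1/5 * 12 = -3 - 12/5 = -27/5.

-27/5


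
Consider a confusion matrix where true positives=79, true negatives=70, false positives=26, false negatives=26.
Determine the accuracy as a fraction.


Accuracy = (TP + TN) / (TP + TN + FP + FN) = (79 + 70) / 201 = 149/201.

149/201


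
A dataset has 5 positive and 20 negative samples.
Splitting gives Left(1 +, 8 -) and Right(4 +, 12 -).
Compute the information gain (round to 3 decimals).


H(parent) = 0.7219. H(left) = 0.5033, H(right) = 0.8113. Weighted = (9/25)*0.5033 + (16/25)*0.8113 = 0.7004. IG = 0.7219 - 0.7004 = 0.0215, which rounds to 0.022.

0.022


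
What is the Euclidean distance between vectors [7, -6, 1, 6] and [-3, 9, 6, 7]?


d = sqrt(sum of squared differences). (7--3)^2=100, (-6-9)^2=225, (1-6)^2=25, (6-7)^2=1. Sum = 351.

sqrt(351)


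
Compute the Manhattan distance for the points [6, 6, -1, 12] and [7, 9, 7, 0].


d = sum of absolute differences: |6-7|=1 + |6-9|=3 + |-1-7|=8 + |12-0|=12 = 24.

24


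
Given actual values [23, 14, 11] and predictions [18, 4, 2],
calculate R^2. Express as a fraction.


Mean(y) = 16. SS_res = 206. SS_tot = 78. R^2 = 1 - 206/(78) = -64/39.

-64/39


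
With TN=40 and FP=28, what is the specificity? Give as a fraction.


Specificity = TN / (TN + FP) = 40 / 68 = 10/17.

10/17


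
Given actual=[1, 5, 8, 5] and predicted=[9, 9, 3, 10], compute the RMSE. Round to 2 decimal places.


MSE = 32.5000. RMSE = sqrt(32.5000) = 5.70.

5.70


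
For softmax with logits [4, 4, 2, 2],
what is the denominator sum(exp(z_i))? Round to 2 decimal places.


Denom = e^4=54.5982 + e^4=54.5982 + e^2=7.3891 + e^2=7.3891. Sum = 123.9746, which rounds to 123.97.

123.97


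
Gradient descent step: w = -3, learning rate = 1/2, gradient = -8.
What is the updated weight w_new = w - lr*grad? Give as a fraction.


w_new = -3 - 1/2 * -8 = -3 - -4 = 1.

1


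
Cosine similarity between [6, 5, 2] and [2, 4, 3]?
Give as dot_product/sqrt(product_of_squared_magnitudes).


dot = 38. |a|^2 = 65, |b|^2 = 29. cos = 38/sqrt(1885).

38/sqrt(1885)


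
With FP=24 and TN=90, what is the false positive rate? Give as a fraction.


FPR = FP / (FP + TN) = 24 / 114 = 4/19.

4/19


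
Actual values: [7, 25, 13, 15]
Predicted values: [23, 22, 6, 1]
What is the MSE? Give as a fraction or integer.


MSE = (1/4) * ((7-23)^2=256 + (25-22)^2=9 + (13-6)^2=49 + (15-1)^2=196). Sum = 510. MSE = 255/2.

255/2


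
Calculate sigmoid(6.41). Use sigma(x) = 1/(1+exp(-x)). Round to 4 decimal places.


sigma(6.41) = 1/(1+e^(-6.41)) = 1/(1+0.001645) = 1/1.001645 = 0.9984.

0.9984


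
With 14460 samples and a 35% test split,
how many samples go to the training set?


Test set = 14460 * 35% = 5061. Training set = 14460 - 5061 = 9399.

9399


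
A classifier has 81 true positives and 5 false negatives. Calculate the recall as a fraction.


Recall = TP / (TP + FN) = 81 / 86 = 81/86.

81/86


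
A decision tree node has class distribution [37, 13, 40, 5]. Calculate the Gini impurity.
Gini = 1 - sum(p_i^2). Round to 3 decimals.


Total = 95. Proportions: 37/95, 13/95, 40/95, 5/95. sum(p_i^2) = 0.3505. Gini = 1 - 0.3505 = 0.6495, which rounds to 0.650.

0.650


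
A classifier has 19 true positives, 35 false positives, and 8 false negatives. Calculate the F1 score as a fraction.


Precision = 19/54 = 19/54. Recall = 19/27 = 19/27. F1 = 2*P*R/(P+R) = 38/81.

38/81


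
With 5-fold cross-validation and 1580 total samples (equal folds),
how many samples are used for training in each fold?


Each validation fold has 1580/5 = 316 samples. Training set = 1580 - 316 = 1264.

1264


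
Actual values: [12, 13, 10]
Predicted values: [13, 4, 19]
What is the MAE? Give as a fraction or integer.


MAE = (1/3) * (|12-13|=1 + |13-4|=9 + |10-19|=9). Sum = 19. MAE = 19/3.

19/3


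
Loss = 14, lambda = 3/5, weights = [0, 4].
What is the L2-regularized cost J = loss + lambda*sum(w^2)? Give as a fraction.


L2 sq norm = sum(w^2) = 16. J = 14 + 3/5 * 16 = 118/5.

118/5


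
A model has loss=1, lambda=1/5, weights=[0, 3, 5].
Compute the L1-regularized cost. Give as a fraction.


L1 norm = sum(|w|) = 8. J = 1 + 1/5 * 8 = 13/5.

13/5


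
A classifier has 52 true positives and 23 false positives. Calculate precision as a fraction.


Precision = TP / (TP + FP) = 52 / 75 = 52/75.

52/75


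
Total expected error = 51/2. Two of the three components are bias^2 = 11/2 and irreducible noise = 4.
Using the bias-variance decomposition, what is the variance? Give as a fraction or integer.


Total error = bias^2 + variance + irreducible noise. So variance = 51/2 - 11/2 - 4 = 16.

16


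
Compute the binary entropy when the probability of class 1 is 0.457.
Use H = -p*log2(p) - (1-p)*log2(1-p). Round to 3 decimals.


H = -0.457*log2(0.457) - 0.543*log2(0.543) = 0.995.

0.995


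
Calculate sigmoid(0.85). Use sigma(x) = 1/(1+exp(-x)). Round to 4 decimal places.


sigma(0.85) = 1/(1+e^(-0.85)) = 1/(1+0.427415) = 1/1.427415 = 0.7006.

0.7006


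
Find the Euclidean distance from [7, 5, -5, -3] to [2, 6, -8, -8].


d = sqrt(sum of squared differences). (7-2)^2=25, (5-6)^2=1, (-5--8)^2=9, (-3--8)^2=25. Sum = 60.

sqrt(60)


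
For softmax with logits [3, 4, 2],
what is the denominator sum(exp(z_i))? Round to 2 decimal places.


Denom = e^3=20.0855 + e^4=54.5982 + e^2=7.3891. Sum = 82.0728, which rounds to 82.07.

82.07


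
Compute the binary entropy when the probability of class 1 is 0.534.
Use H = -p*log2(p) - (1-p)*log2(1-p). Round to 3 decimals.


H = -0.534*log2(0.534) - 0.466*log2(0.466) = 0.997.

0.997


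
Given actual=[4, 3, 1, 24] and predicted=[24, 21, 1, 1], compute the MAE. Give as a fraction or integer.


MAE = (1/4) * (|4-24|=20 + |3-21|=18 + |1-1|=0 + |24-1|=23). Sum = 61. MAE = 61/4.

61/4


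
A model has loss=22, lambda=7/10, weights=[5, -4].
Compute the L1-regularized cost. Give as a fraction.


L1 norm = sum(|w|) = 9. J = 22 + 7/10 * 9 = 283/10.

283/10


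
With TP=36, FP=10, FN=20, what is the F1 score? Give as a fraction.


Precision = 36/46 = 18/23. Recall = 36/56 = 9/14. F1 = 2*P*R/(P+R) = 12/17.

12/17


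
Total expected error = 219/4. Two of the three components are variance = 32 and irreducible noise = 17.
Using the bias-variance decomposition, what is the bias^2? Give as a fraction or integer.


Total error = bias^2 + variance + irreducible noise. So bias^2 = 219/4 - 32 - 17 = 23/4.

23/4


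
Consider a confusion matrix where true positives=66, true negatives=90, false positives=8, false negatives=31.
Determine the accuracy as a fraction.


Accuracy = (TP + TN) / (TP + TN + FP + FN) = (66 + 90) / 195 = 4/5.

4/5


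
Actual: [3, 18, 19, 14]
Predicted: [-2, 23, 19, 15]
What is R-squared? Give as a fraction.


Mean(y) = 27/2. SS_res = 51. SS_tot = 161. R^2 = 1 - 51/(161) = 110/161.

110/161


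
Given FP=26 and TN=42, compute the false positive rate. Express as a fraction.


FPR = FP / (FP + TN) = 26 / 68 = 13/34.

13/34


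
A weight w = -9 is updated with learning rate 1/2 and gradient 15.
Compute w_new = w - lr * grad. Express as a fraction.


w_new = -9 - 1/2 * 15 = -9 - 15/2 = -33/2.

-33/2


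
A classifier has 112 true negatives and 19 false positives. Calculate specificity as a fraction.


Specificity = TN / (TN + FP) = 112 / 131 = 112/131.

112/131


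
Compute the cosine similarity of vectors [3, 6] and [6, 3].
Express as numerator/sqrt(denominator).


dot = 36. |a|^2 = 45, |b|^2 = 45. cos = 36/sqrt(2025).

36/sqrt(2025)


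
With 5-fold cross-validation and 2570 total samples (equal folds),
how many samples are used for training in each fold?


Each validation fold has 2570/5 = 514 samples. Training set = 2570 - 514 = 2056.

2056


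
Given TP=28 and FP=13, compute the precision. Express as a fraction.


Precision = TP / (TP + FP) = 28 / 41 = 28/41.

28/41


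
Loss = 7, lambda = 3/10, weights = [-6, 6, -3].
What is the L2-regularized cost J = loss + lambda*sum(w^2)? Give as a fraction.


L2 sq norm = sum(w^2) = 81. J = 7 + 3/10 * 81 = 313/10.

313/10


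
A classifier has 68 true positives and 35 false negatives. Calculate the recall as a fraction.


Recall = TP / (TP + FN) = 68 / 103 = 68/103.

68/103


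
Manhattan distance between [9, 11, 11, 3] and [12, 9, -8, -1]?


d = sum of absolute differences: |9-12|=3 + |11-9|=2 + |11--8|=19 + |3--1|=4 = 28.

28


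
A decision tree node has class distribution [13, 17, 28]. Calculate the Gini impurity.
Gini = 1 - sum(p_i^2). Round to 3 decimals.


Total = 58. Proportions: 13/58, 17/58, 28/58. sum(p_i^2) = 0.3692. Gini = 1 - 0.3692 = 0.6308, which rounds to 0.631.

0.631


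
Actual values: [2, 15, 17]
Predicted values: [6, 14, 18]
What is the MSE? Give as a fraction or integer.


MSE = (1/3) * ((2-6)^2=16 + (15-14)^2=1 + (17-18)^2=1). Sum = 18. MSE = 6.

6


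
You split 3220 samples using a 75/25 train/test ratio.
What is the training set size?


Test set = 3220 * 25% = 805. Training set = 3220 - 805 = 2415.

2415


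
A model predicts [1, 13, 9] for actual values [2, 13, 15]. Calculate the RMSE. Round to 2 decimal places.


MSE = 12.3333. RMSE = sqrt(12.3333) = 3.51.

3.51


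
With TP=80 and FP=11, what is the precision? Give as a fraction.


Precision = TP / (TP + FP) = 80 / 91 = 80/91.

80/91


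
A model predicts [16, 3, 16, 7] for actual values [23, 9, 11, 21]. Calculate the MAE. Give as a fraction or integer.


MAE = (1/4) * (|23-16|=7 + |9-3|=6 + |11-16|=5 + |21-7|=14). Sum = 32. MAE = 8.

8


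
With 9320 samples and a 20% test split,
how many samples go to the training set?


Test set = 9320 * 20% = 1864. Training set = 9320 - 1864 = 7456.

7456


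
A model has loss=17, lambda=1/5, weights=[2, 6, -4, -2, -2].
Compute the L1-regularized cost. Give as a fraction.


L1 norm = sum(|w|) = 16. J = 17 + 1/5 * 16 = 101/5.

101/5


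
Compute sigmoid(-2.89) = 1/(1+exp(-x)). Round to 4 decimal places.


sigma(-2.89) = 1/(1+e^(2.89)) = 1/(1+17.993310) = 1/18.993310 = 0.0527.

0.0527


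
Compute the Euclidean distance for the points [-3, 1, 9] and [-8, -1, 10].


d = sqrt(sum of squared differences). (-3--8)^2=25, (1--1)^2=4, (9-10)^2=1. Sum = 30.

sqrt(30)


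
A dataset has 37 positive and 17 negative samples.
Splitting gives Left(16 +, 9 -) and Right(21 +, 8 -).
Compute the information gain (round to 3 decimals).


H(parent) = 0.8987. H(left) = 0.9427, H(right) = 0.8498. Weighted = (25/54)*0.9427 + (29/54)*0.8498 = 0.8928. IG = 0.8987 - 0.8928 = 0.0059, which rounds to 0.006.

0.006


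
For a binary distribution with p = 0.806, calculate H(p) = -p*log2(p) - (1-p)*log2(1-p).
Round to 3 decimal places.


H = -0.806*log2(0.806) - 0.194*log2(0.194) = 0.710.

0.710


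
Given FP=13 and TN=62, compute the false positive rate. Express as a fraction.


FPR = FP / (FP + TN) = 13 / 75 = 13/75.

13/75


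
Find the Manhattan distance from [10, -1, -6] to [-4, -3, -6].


d = sum of absolute differences: |10--4|=14 + |-1--3|=2 + |-6--6|=0 = 16.

16


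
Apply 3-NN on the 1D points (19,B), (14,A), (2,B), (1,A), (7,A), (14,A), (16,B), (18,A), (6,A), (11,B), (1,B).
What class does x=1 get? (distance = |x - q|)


Distances: |19-1|=18, |14-1|=13, |2-1|=1, |1-1|=0, |7-1|=6, |14-1|=13, |16-1|=15, |18-1|=17, |6-1|=5, |11-1|=10, |1-1|=0. 3 nearest: (1,A), (1,B), (2,B). Counts: {'A': 1, 'B': 2}. Majority class: B.

B


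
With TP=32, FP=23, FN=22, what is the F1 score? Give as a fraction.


Precision = 32/55 = 32/55. Recall = 32/54 = 16/27. F1 = 2*P*R/(P+R) = 64/109.

64/109


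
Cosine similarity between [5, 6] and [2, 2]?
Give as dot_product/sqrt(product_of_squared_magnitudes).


dot = 22. |a|^2 = 61, |b|^2 = 8. cos = 22/sqrt(488).

22/sqrt(488)


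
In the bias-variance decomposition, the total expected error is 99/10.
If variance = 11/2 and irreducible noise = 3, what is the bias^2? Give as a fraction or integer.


Total error = bias^2 + variance + irreducible noise. So bias^2 = 99/10 - 11/2 - 3 = 7/5.

7/5


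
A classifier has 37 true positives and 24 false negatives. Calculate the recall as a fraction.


Recall = TP / (TP + FN) = 37 / 61 = 37/61.

37/61


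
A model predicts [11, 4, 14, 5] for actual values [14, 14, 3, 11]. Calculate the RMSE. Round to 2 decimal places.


MSE = 66.5000. RMSE = sqrt(66.5000) = 8.15.

8.15


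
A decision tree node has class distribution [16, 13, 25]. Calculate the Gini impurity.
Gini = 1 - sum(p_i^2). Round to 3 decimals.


Total = 54. Proportions: 16/54, 13/54, 25/54. sum(p_i^2) = 0.3601. Gini = 1 - 0.3601 = 0.6399, which rounds to 0.640.

0.640


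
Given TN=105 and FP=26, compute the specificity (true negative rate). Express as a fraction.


Specificity = TN / (TN + FP) = 105 / 131 = 105/131.

105/131


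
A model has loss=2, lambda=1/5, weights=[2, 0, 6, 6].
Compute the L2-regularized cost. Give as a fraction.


L2 sq norm = sum(w^2) = 76. J = 2 + 1/5 * 76 = 86/5.

86/5


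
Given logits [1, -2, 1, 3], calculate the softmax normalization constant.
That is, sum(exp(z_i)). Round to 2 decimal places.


Denom = e^1=2.7183 + e^-2=0.1353 + e^1=2.7183 + e^3=20.0855. Sum = 25.6574, which rounds to 25.66.

25.66


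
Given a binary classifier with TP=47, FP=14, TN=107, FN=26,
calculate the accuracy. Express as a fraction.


Accuracy = (TP + TN) / (TP + TN + FP + FN) = (47 + 107) / 194 = 77/97.

77/97


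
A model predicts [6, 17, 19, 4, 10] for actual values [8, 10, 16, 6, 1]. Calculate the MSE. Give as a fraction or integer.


MSE = (1/5) * ((8-6)^2=4 + (10-17)^2=49 + (16-19)^2=9 + (6-4)^2=4 + (1-10)^2=81). Sum = 147. MSE = 147/5.

147/5


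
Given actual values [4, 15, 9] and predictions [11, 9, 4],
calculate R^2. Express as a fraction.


Mean(y) = 28/3. SS_res = 110. SS_tot = 182/3. R^2 = 1 - 110/(182/3) = -74/91.

-74/91


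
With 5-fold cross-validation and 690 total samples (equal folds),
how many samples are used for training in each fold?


Each validation fold has 690/5 = 138 samples. Training set = 690 - 138 = 552.

552


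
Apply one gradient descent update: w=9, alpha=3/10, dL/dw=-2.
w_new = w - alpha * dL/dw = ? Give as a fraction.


w_new = 9 - 3/10 * -2 = 9 - -3/5 = 48/5.

48/5


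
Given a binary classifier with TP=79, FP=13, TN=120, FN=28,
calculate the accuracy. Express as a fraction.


Accuracy = (TP + TN) / (TP + TN + FP + FN) = (79 + 120) / 240 = 199/240.

199/240


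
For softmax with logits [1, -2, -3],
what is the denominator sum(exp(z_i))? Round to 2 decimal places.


Denom = e^1=2.7183 + e^-2=0.1353 + e^-3=0.0498. Sum = 2.9034, which rounds to 2.90.

2.90


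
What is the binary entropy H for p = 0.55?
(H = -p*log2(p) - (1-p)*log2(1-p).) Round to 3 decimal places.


H = -0.55*log2(0.55) - 0.45*log2(0.45) = 0.993.

0.993


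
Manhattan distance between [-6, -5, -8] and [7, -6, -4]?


d = sum of absolute differences: |-6-7|=13 + |-5--6|=1 + |-8--4|=4 = 18.

18


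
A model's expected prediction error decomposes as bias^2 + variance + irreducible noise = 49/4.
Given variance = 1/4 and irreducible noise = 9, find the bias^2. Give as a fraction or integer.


Total error = bias^2 + variance + irreducible noise. So bias^2 = 49/4 - 1/4 - 9 = 3.

3


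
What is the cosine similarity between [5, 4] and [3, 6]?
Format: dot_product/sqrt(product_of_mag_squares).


dot = 39. |a|^2 = 41, |b|^2 = 45. cos = 39/sqrt(1845).

39/sqrt(1845)


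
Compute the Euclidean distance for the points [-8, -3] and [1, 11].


d = sqrt(sum of squared differences). (-8-1)^2=81, (-3-11)^2=196. Sum = 277.

sqrt(277)


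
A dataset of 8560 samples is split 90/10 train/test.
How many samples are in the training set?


Test set = 8560 * 10% = 856. Training set = 8560 - 856 = 7704.

7704


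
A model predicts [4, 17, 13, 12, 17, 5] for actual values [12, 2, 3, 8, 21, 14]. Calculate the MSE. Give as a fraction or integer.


MSE = (1/6) * ((12-4)^2=64 + (2-17)^2=225 + (3-13)^2=100 + (8-12)^2=16 + (21-17)^2=16 + (14-5)^2=81). Sum = 502. MSE = 251/3.

251/3


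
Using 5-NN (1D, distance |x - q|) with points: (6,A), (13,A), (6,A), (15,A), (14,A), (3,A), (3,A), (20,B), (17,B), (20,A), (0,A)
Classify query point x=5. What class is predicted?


Distances: |6-5|=1, |13-5|=8, |6-5|=1, |15-5|=10, |14-5|=9, |3-5|=2, |3-5|=2, |20-5|=15, |17-5|=12, |20-5|=15, |0-5|=5. 5 nearest: (6,A), (6,A), (3,A), (3,A), (0,A). Counts: {'A': 5}. Majority class: A.

A


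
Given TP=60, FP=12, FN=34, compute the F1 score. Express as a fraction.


Precision = 60/72 = 5/6. Recall = 60/94 = 30/47. F1 = 2*P*R/(P+R) = 60/83.

60/83


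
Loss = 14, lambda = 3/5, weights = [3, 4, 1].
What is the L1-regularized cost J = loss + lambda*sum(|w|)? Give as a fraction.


L1 norm = sum(|w|) = 8. J = 14 + 3/5 * 8 = 94/5.

94/5


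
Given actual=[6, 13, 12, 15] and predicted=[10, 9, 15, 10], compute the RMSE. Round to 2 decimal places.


MSE = 16.5000. RMSE = sqrt(16.5000) = 4.06.

4.06


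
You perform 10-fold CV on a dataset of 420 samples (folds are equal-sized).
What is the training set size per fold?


Each validation fold has 420/10 = 42 samples. Training set = 420 - 42 = 378.

378


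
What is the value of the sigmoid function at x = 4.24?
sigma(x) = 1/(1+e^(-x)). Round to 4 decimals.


sigma(4.24) = 1/(1+e^(-4.24)) = 1/(1+0.014408) = 1/1.014408 = 0.9858.

0.9858


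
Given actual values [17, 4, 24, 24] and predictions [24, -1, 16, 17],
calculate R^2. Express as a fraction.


Mean(y) = 69/4. SS_res = 187. SS_tot = 1067/4. R^2 = 1 - 187/(1067/4) = 29/97.

29/97


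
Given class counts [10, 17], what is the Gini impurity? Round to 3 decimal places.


Total = 27. Proportions: 10/27, 17/27. sum(p_i^2) = 0.5336. Gini = 1 - 0.5336 = 0.4664, which rounds to 0.466.

0.466


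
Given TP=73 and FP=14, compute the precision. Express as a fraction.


Precision = TP / (TP + FP) = 73 / 87 = 73/87.

73/87


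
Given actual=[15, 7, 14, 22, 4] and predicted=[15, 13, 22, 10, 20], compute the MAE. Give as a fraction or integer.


MAE = (1/5) * (|15-15|=0 + |7-13|=6 + |14-22|=8 + |22-10|=12 + |4-20|=16). Sum = 42. MAE = 42/5.

42/5


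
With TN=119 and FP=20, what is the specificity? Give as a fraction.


Specificity = TN / (TN + FP) = 119 / 139 = 119/139.

119/139


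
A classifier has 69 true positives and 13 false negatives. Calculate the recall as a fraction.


Recall = TP / (TP + FN) = 69 / 82 = 69/82.

69/82


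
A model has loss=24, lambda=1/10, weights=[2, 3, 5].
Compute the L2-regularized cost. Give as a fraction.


L2 sq norm = sum(w^2) = 38. J = 24 + 1/10 * 38 = 139/5.

139/5


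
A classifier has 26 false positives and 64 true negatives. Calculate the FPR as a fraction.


FPR = FP / (FP + TN) = 26 / 90 = 13/45.

13/45


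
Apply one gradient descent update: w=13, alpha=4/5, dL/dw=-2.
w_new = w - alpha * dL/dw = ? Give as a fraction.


w_new = 13 - 4/5 * -2 = 13 - -8/5 = 73/5.

73/5


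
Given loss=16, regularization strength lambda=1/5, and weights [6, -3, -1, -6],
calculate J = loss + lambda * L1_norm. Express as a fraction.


L1 norm = sum(|w|) = 16. J = 16 + 1/5 * 16 = 96/5.

96/5


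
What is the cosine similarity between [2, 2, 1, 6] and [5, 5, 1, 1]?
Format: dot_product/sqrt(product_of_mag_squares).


dot = 27. |a|^2 = 45, |b|^2 = 52. cos = 27/sqrt(2340).

27/sqrt(2340)


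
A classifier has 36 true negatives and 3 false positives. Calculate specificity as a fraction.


Specificity = TN / (TN + FP) = 36 / 39 = 12/13.

12/13


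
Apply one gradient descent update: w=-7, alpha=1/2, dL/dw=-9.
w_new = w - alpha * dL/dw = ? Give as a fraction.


w_new = -7 - 1/2 * -9 = -7 - -9/2 = -5/2.

-5/2


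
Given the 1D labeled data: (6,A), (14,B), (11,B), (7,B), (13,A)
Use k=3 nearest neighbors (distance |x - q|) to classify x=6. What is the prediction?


Distances: |6-6|=0, |14-6|=8, |11-6|=5, |7-6|=1, |13-6|=7. 3 nearest: (6,A), (7,B), (11,B). Counts: {'A': 1, 'B': 2}. Majority class: B.

B


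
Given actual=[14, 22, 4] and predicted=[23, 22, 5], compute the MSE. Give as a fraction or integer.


MSE = (1/3) * ((14-23)^2=81 + (22-22)^2=0 + (4-5)^2=1). Sum = 82. MSE = 82/3.

82/3


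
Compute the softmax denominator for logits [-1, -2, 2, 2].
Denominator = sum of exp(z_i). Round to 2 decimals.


Denom = e^-1=0.3679 + e^-2=0.1353 + e^2=7.3891 + e^2=7.3891. Sum = 15.2814, which rounds to 15.28.

15.28


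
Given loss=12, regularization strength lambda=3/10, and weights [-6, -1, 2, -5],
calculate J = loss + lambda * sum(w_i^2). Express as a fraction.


L2 sq norm = sum(w^2) = 66. J = 12 + 3/10 * 66 = 159/5.

159/5


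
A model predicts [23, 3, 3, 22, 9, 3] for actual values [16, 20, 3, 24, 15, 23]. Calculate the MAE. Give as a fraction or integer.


MAE = (1/6) * (|16-23|=7 + |20-3|=17 + |3-3|=0 + |24-22|=2 + |15-9|=6 + |23-3|=20). Sum = 52. MAE = 26/3.

26/3


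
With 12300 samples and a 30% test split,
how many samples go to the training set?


Test set = 12300 * 30% = 3690. Training set = 12300 - 3690 = 8610.

8610


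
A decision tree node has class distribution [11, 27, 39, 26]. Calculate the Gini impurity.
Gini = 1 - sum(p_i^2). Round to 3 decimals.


Total = 103. Proportions: 11/103, 27/103, 39/103, 26/103. sum(p_i^2) = 0.2872. Gini = 1 - 0.2872 = 0.7128, which rounds to 0.713.

0.713


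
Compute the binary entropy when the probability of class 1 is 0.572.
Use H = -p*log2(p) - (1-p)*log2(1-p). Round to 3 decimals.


H = -0.572*log2(0.572) - 0.428*log2(0.428) = 0.985.

0.985


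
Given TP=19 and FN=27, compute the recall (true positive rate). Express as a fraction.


Recall = TP / (TP + FN) = 19 / 46 = 19/46.

19/46


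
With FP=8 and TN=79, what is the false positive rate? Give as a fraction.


FPR = FP / (FP + TN) = 8 / 87 = 8/87.

8/87


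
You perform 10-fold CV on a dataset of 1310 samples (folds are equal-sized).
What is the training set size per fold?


Each validation fold has 1310/10 = 131 samples. Training set = 1310 - 131 = 1179.

1179


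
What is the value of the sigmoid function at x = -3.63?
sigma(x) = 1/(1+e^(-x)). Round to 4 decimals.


sigma(-3.63) = 1/(1+e^(3.63)) = 1/(1+37.712817) = 1/38.712817 = 0.0258.

0.0258


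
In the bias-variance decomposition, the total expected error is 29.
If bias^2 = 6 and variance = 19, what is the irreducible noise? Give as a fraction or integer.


Total error = bias^2 + variance + irreducible noise. So irreducible noise = 29 - 6 - 19 = 4.

4


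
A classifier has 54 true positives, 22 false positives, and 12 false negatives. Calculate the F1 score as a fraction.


Precision = 54/76 = 27/38. Recall = 54/66 = 9/11. F1 = 2*P*R/(P+R) = 54/71.

54/71
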